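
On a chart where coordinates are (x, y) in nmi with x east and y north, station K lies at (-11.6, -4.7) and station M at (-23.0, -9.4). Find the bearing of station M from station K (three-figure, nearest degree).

Δeast = -23.0 − -11.6 = -11.40; Δnorth = -9.4 − -4.7 = -4.70.
Bearing = atan2(Δeast, Δnorth) mod 360° = 247.59° ≈ 248°.

248°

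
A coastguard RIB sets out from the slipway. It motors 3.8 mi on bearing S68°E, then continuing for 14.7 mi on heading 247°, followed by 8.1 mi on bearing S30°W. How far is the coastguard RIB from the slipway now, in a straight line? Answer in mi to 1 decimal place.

Leg 1 (S68°E, 3.8 mi): east 3.8 sin 112° = 3.52, north 3.8 cos 112° = -1.42
Leg 2 (247°, 14.7 mi): east 14.7 sin 247° = -13.53, north 14.7 cos 247° = -5.74
Leg 3 (S30°W, 8.1 mi): east 8.1 sin 210° = -4.05, north 8.1 cos 210° = -7.01
Net: -14.06 east, -14.18 north. Distance = √((-14.06)² + (-14.18)²) = 19.969 mi.

20.0 mi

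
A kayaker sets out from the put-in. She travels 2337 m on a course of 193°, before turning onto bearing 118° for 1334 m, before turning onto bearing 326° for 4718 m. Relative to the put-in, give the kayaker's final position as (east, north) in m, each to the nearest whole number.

Leg 1 (193°, 2337 m): east 2337 sin 193° = -525.71, north 2337 cos 193° = -2277.10
Leg 2 (118°, 1334 m): east 1334 sin 118° = 1177.85, north 1334 cos 118° = -626.28
Leg 3 (326°, 4718 m): east 4718 sin 326° = -2638.27, north 4718 cos 326° = 3911.40
Summing: -1986.13 m east, 1008.02 m north → (-1986, 1008).

(-1986, 1008)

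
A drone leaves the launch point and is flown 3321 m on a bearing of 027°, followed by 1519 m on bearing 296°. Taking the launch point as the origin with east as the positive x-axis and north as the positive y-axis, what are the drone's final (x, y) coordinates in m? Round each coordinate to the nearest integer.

(142, 3625)

Leg 1 (027°, 3321 m): east 3321 sin 27° = 1507.70, north 3321 cos 27° = 2959.03
Leg 2 (296°, 1519 m): east 1519 sin 296° = -1365.27, north 1519 cos 296° = 665.89
Summing: 142.43 m east, 3624.92 m north → (142, 3625).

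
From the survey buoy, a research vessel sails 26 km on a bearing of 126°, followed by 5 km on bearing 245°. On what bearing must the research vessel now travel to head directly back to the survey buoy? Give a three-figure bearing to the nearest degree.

317°

Leg 1 (126°, 26 km): east 26 sin 126° = 21.03, north 26 cos 126° = -15.28
Leg 2 (245°, 5 km): east 5 sin 245° = -4.53, north 5 cos 245° = -2.11
Net displacement: 16.50 east, -17.40 north. Direction back to start is (-16.50, 17.40): bearing = atan2(-16.50, 17.40) mod 360° = 316.51° ≈ 317°.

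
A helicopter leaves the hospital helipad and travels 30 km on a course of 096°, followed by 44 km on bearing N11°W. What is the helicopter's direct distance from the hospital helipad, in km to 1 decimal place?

Leg 1 (096°, 30 km): east 30 sin 96° = 29.84, north 30 cos 96° = -3.14
Leg 2 (N11°W, 44 km): east 44 sin 349° = -8.40, north 44 cos 349° = 43.19
Net: 21.44 east, 40.06 north. Distance = √((21.44)² + (40.06)²) = 45.433 km.

45.4 km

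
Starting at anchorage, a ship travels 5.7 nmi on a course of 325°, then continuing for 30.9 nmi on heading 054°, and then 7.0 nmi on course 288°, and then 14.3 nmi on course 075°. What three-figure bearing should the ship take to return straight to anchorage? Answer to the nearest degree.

225°

Leg 1 (325°, 5.7 nmi): east 5.7 sin 325° = -3.27, north 5.7 cos 325° = 4.67
Leg 2 (054°, 30.9 nmi): east 30.9 sin 54° = 25.00, north 30.9 cos 54° = 18.16
Leg 3 (288°, 7.0 nmi): east 7.0 sin 288° = -6.66, north 7.0 cos 288° = 2.16
Leg 4 (075°, 14.3 nmi): east 14.3 sin 75° = 13.81, north 14.3 cos 75° = 3.70
Net displacement: 28.88 east, 28.70 north. Direction back to start is (-28.88, -28.70): bearing = atan2(-28.88, -28.70) mod 360° = 225.19° ≈ 225°.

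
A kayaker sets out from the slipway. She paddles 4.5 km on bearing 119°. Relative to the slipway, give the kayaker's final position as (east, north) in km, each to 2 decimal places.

(3.94, -2.18)

Leg 1 (119°, 4.5 km): east 4.5 sin 119° = 3.94, north 4.5 cos 119° = -2.18
Summing: 3.94 km east, -2.18 km north → (3.94, -2.18).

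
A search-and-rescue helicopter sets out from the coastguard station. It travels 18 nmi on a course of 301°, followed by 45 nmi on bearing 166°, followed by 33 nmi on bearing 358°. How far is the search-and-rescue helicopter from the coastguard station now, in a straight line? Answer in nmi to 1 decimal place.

Leg 1 (301°, 18 nmi): east 18 sin 301° = -15.43, north 18 cos 301° = 9.27
Leg 2 (166°, 45 nmi): east 45 sin 166° = 10.89, north 45 cos 166° = -43.66
Leg 3 (358°, 33 nmi): east 33 sin 358° = -1.15, north 33 cos 358° = 32.98
Net: -5.69 east, -1.41 north. Distance = √((-5.69)² + (-1.41)²) = 5.867 nmi.

5.9 nmi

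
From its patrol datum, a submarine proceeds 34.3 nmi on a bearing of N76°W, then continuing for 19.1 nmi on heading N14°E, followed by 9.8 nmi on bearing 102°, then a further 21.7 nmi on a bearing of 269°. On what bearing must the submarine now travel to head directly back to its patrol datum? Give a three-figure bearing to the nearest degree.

Leg 1 (N76°W, 34.3 nmi): east 34.3 sin 284° = -33.28, north 34.3 cos 284° = 8.30
Leg 2 (N14°E, 19.1 nmi): east 19.1 sin 14° = 4.62, north 19.1 cos 14° = 18.53
Leg 3 (102°, 9.8 nmi): east 9.8 sin 102° = 9.59, north 9.8 cos 102° = -2.04
Leg 4 (269°, 21.7 nmi): east 21.7 sin 269° = -21.70, north 21.7 cos 269° = -0.38
Net displacement: -40.77 east, 24.41 north. Direction back to start is (40.77, -24.41): bearing = atan2(40.77, -24.41) mod 360° = 120.91° ≈ 121°.

121°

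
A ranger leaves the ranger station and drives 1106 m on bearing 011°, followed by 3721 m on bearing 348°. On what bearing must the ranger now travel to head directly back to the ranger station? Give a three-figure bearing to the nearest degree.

Leg 1 (011°, 1106 m): east 1106 sin 11° = 211.03, north 1106 cos 11° = 1085.68
Leg 2 (348°, 3721 m): east 3721 sin 348° = -773.64, north 3721 cos 348° = 3639.69
Net displacement: -562.60 east, 4725.37 north. Direction back to start is (562.60, -4725.37): bearing = atan2(562.60, -4725.37) mod 360° = 173.21° ≈ 173°.

173°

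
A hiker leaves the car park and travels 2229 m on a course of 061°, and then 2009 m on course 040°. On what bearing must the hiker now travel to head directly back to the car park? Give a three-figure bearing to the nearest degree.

Leg 1 (061°, 2229 m): east 2229 sin 61° = 1949.53, north 2229 cos 61° = 1080.64
Leg 2 (040°, 2009 m): east 2009 sin 40° = 1291.36, north 2009 cos 40° = 1538.98
Net displacement: 3240.89 east, 2619.62 north. Direction back to start is (-3240.89, -2619.62): bearing = atan2(-3240.89, -2619.62) mod 360° = 231.05° ≈ 231°.

231°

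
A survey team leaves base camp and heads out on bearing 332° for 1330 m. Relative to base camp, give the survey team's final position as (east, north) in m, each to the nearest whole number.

Leg 1 (332°, 1330 m): east 1330 sin 332° = -624.40, north 1330 cos 332° = 1174.32
Summing: -624.40 m east, 1174.32 m north → (-624, 1174).

(-624, 1174)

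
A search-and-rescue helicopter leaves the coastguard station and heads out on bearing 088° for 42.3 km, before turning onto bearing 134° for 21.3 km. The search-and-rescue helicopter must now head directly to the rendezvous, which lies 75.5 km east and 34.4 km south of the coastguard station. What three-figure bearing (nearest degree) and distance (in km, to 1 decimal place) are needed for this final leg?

Leg 1 (088°, 42.3 km): east 42.3 sin 88° = 42.27, north 42.3 cos 88° = 1.48
Leg 2 (134°, 21.3 km): east 21.3 sin 134° = 15.32, north 21.3 cos 134° = -14.80
Current position: (57.60, -13.32). Target: (75.5, -34.4). Remaining: Δeast = 17.90, Δnorth = -21.08.
Bearing = atan2(17.90, -21.08) mod 360° = 139.66°; distance = √((17.90)² + (-21.08)²) = 27.657 km.

140°, 27.7 km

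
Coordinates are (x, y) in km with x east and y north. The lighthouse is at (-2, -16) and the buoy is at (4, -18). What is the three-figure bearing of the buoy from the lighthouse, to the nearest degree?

Δeast = 4 − -2 = 6.00; Δnorth = -18 − -16 = -2.00.
Bearing = atan2(Δeast, Δnorth) mod 360° = 108.43° ≈ 108°.

108°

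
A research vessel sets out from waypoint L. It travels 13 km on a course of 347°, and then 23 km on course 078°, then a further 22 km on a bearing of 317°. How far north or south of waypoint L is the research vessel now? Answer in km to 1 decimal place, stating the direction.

33.5 km north

Leg 1 (347°, 13 km): east 13 sin 347° = -2.92, north 13 cos 347° = 12.67
Leg 2 (078°, 23 km): east 23 sin 78° = 22.50, north 23 cos 78° = 4.78
Leg 3 (317°, 22 km): east 22 sin 317° = -15.00, north 22 cos 317° = 16.09
Net north component: 33.54 km.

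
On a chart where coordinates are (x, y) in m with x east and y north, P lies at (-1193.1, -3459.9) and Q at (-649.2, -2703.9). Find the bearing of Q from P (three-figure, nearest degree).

Δeast = -649.2 − -1193.1 = 543.90; Δnorth = -2703.9 − -3459.9 = 756.00.
Bearing = atan2(Δeast, Δnorth) mod 360° = 35.73° ≈ 036°.

036°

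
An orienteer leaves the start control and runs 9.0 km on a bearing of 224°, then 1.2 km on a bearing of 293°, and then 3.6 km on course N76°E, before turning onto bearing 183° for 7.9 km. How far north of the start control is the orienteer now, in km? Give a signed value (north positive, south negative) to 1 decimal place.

-13.0 km

Leg 1 (224°, 9.0 km): east 9.0 sin 224° = -6.25, north 9.0 cos 224° = -6.47
Leg 2 (293°, 1.2 km): east 1.2 sin 293° = -1.10, north 1.2 cos 293° = 0.47
Leg 3 (N76°E, 3.6 km): east 3.6 sin 76° = 3.49, north 3.6 cos 76° = 0.87
Leg 4 (183°, 7.9 km): east 7.9 sin 183° = -0.41, north 7.9 cos 183° = -7.89
Net north component: -13.02 km.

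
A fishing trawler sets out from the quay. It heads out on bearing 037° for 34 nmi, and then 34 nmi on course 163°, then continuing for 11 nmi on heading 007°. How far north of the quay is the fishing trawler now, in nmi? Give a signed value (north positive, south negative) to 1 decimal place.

Leg 1 (037°, 34 nmi): east 34 sin 37° = 20.46, north 34 cos 37° = 27.15
Leg 2 (163°, 34 nmi): east 34 sin 163° = 9.94, north 34 cos 163° = -32.51
Leg 3 (007°, 11 nmi): east 11 sin 7° = 1.34, north 11 cos 7° = 10.92
Net north component: 5.56 nmi.

5.6 nmi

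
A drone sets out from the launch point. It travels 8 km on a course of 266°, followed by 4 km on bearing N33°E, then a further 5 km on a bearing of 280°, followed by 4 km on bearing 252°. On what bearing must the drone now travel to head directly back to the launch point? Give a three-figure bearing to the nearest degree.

Leg 1 (266°, 8 km): east 8 sin 266° = -7.98, north 8 cos 266° = -0.56
Leg 2 (N33°E, 4 km): east 4 sin 33° = 2.18, north 4 cos 33° = 3.35
Leg 3 (280°, 5 km): east 5 sin 280° = -4.92, north 5 cos 280° = 0.87
Leg 4 (252°, 4 km): east 4 sin 252° = -3.80, north 4 cos 252° = -1.24
Net displacement: -14.53 east, 2.43 north. Direction back to start is (14.53, -2.43): bearing = atan2(14.53, -2.43) mod 360° = 99.49° ≈ 099°.

099°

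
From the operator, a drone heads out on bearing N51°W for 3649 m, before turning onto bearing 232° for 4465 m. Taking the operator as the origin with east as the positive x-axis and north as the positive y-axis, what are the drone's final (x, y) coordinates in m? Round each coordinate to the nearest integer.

(-6354, -453)

Leg 1 (N51°W, 3649 m): east 3649 sin 309° = -2835.81, north 3649 cos 309° = 2296.39
Leg 2 (232°, 4465 m): east 4465 sin 232° = -3518.47, north 4465 cos 232° = -2748.93
Summing: -6354.27 m east, -452.54 m north → (-6354, -453).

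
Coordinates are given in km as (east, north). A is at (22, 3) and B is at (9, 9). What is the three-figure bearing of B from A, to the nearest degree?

Δeast = 9 − 22 = -13.00; Δnorth = 9 − 3 = 6.00.
Bearing = atan2(Δeast, Δnorth) mod 360° = 294.78° ≈ 295°.

295°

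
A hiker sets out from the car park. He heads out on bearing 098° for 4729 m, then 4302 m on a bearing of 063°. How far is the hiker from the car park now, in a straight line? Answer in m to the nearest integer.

8614 m

Leg 1 (098°, 4729 m): east 4729 sin 98° = 4682.98, north 4729 cos 98° = -658.15
Leg 2 (063°, 4302 m): east 4302 sin 63° = 3833.11, north 4302 cos 63° = 1953.07
Net: 8516.09 east, 1294.92 north. Distance = √((8516.09)² + (1294.92)²) = 8613.975 m.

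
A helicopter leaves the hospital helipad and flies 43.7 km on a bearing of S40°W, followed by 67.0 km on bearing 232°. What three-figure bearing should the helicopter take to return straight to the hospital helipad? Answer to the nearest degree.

Leg 1 (S40°W, 43.7 km): east 43.7 sin 220° = -28.09, north 43.7 cos 220° = -33.48
Leg 2 (232°, 67.0 km): east 67.0 sin 232° = -52.80, north 67.0 cos 232° = -41.25
Net displacement: -80.89 east, -74.73 north. Direction back to start is (80.89, 74.73): bearing = atan2(80.89, 74.73) mod 360° = 47.27° ≈ 047°.

047°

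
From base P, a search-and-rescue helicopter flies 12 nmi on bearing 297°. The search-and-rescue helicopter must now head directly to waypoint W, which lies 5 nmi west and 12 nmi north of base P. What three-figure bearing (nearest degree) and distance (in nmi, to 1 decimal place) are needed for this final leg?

041°, 8.7 nmi

Leg 1 (297°, 12 nmi): east 12 sin 297° = -10.69, north 12 cos 297° = 5.45
Current position: (-10.69, 5.45). Target: (-5, 12). Remaining: Δeast = 5.69, Δnorth = 6.55.
Bearing = atan2(5.69, 6.55) mod 360° = 40.98°; distance = √((5.69)² + (6.55)²) = 8.679 nmi.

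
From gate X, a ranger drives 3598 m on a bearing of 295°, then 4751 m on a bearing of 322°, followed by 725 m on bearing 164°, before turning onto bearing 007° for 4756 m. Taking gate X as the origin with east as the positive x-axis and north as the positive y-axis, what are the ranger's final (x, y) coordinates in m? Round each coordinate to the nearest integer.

Leg 1 (295°, 3598 m): east 3598 sin 295° = -3260.90, north 3598 cos 295° = 1520.58
Leg 2 (322°, 4751 m): east 4751 sin 322° = -2925.01, north 4751 cos 322° = 3743.84
Leg 3 (164°, 725 m): east 725 sin 164° = 199.84, north 725 cos 164° = -696.91
Leg 4 (007°, 4756 m): east 4756 sin 7° = 579.61, north 4756 cos 7° = 4720.55
Summing: -5406.46 m east, 9288.05 m north → (-5406, 9288).

(-5406, 9288)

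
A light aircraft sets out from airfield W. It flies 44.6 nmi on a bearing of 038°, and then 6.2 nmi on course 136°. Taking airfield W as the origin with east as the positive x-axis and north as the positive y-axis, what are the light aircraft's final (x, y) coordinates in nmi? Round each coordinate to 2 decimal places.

Leg 1 (038°, 44.6 nmi): east 44.6 sin 38° = 27.46, north 44.6 cos 38° = 35.15
Leg 2 (136°, 6.2 nmi): east 6.2 sin 136° = 4.31, north 6.2 cos 136° = -4.46
Summing: 31.77 nmi east, 30.69 nmi north → (31.77, 30.69).

(31.77, 30.69)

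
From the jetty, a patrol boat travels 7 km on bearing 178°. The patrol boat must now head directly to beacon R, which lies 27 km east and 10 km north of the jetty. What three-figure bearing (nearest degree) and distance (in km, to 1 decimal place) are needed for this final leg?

058°, 31.7 km

Leg 1 (178°, 7 km): east 7 sin 178° = 0.24, north 7 cos 178° = -7.00
Current position: (0.24, -7.00). Target: (27, 10). Remaining: Δeast = 26.76, Δnorth = 17.00.
Bearing = atan2(26.76, 17.00) mod 360° = 57.58°; distance = √((26.76)² + (17.00)²) = 31.697 km.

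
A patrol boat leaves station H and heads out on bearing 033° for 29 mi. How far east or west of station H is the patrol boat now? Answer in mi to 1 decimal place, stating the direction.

Leg 1 (033°, 29 mi): east 29 sin 33° = 15.79, north 29 cos 33° = 24.32
Net east component: 15.79 mi.

15.8 mi east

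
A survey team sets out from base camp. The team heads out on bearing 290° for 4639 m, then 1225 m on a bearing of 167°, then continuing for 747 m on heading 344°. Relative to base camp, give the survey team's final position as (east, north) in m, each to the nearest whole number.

(-4290, 1111)

Leg 1 (290°, 4639 m): east 4639 sin 290° = -4359.23, north 4639 cos 290° = 1586.63
Leg 2 (167°, 1225 m): east 1225 sin 167° = 275.57, north 1225 cos 167° = -1193.60
Leg 3 (344°, 747 m): east 747 sin 344° = -205.90, north 747 cos 344° = 718.06
Summing: -4289.57 m east, 1111.09 m north → (-4290, 1111).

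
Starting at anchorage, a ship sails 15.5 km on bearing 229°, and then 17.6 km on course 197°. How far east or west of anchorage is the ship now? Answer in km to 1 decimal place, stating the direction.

16.8 km west

Leg 1 (229°, 15.5 km): east 15.5 sin 229° = -11.70, north 15.5 cos 229° = -10.17
Leg 2 (197°, 17.6 km): east 17.6 sin 197° = -5.15, north 17.6 cos 197° = -16.83
Net east component: -16.84 km.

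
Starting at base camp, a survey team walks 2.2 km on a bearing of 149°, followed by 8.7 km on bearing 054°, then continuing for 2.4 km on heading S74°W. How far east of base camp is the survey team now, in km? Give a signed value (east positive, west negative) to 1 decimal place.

5.9 km

Leg 1 (149°, 2.2 km): east 2.2 sin 149° = 1.13, north 2.2 cos 149° = -1.89
Leg 2 (054°, 8.7 km): east 8.7 sin 54° = 7.04, north 8.7 cos 54° = 5.11
Leg 3 (S74°W, 2.4 km): east 2.4 sin 254° = -2.31, north 2.4 cos 254° = -0.66
Net east component: 5.86 km.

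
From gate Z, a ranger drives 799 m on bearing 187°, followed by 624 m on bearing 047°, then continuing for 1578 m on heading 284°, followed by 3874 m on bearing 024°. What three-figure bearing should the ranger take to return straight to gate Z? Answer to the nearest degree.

186°

Leg 1 (187°, 799 m): east 799 sin 187° = -97.37, north 799 cos 187° = -793.04
Leg 2 (047°, 624 m): east 624 sin 47° = 456.36, north 624 cos 47° = 425.57
Leg 3 (284°, 1578 m): east 1578 sin 284° = -1531.13, north 1578 cos 284° = 381.75
Leg 4 (024°, 3874 m): east 3874 sin 24° = 1575.70, north 3874 cos 24° = 3539.08
Net displacement: 403.56 east, 3553.35 north. Direction back to start is (-403.56, -3553.35): bearing = atan2(-403.56, -3553.35) mod 360° = 186.48° ≈ 186°.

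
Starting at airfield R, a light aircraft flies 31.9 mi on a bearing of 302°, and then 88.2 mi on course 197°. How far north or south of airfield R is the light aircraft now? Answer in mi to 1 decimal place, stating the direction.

67.4 mi south

Leg 1 (302°, 31.9 mi): east 31.9 sin 302° = -27.05, north 31.9 cos 302° = 16.90
Leg 2 (197°, 88.2 mi): east 88.2 sin 197° = -25.79, north 88.2 cos 197° = -84.35
Net north component: -67.44 mi.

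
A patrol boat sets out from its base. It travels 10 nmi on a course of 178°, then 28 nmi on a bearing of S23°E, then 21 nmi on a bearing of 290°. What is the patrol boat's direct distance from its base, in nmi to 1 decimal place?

29.8 nmi

Leg 1 (178°, 10 nmi): east 10 sin 178° = 0.35, north 10 cos 178° = -9.99
Leg 2 (S23°E, 28 nmi): east 28 sin 157° = 10.94, north 28 cos 157° = -25.77
Leg 3 (290°, 21 nmi): east 21 sin 290° = -19.73, north 21 cos 290° = 7.18
Net: -8.44 east, -28.59 north. Distance = √((-8.44)² + (-28.59)²) = 29.807 nmi.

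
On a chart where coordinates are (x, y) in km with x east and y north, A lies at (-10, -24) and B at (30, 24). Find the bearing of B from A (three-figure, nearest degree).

040°

Δeast = 30 − -10 = 40.00; Δnorth = 24 − -24 = 48.00.
Bearing = atan2(Δeast, Δnorth) mod 360° = 39.81° ≈ 040°.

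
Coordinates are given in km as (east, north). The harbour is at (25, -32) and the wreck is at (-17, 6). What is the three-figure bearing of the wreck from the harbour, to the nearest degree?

312°

Δeast = -17 − 25 = -42.00; Δnorth = 6 − -32 = 38.00.
Bearing = atan2(Δeast, Δnorth) mod 360° = 312.14° ≈ 312°.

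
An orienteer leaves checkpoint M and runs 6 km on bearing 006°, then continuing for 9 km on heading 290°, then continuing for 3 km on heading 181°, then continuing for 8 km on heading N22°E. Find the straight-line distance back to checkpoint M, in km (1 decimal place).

14.3 km

Leg 1 (006°, 6 km): east 6 sin 6° = 0.63, north 6 cos 6° = 5.97
Leg 2 (290°, 9 km): east 9 sin 290° = -8.46, north 9 cos 290° = 3.08
Leg 3 (181°, 3 km): east 3 sin 181° = -0.05, north 3 cos 181° = -3.00
Leg 4 (N22°E, 8 km): east 8 sin 22° = 3.00, north 8 cos 22° = 7.42
Net: -4.89 east, 13.46 north. Distance = √((-4.89)² + (13.46)²) = 14.322 km.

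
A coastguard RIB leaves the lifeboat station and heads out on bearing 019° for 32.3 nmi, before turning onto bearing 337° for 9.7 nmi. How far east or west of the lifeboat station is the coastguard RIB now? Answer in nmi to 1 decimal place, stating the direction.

6.7 nmi east

Leg 1 (019°, 32.3 nmi): east 32.3 sin 19° = 10.52, north 32.3 cos 19° = 30.54
Leg 2 (337°, 9.7 nmi): east 9.7 sin 337° = -3.79, north 9.7 cos 337° = 8.93
Net east component: 6.73 nmi.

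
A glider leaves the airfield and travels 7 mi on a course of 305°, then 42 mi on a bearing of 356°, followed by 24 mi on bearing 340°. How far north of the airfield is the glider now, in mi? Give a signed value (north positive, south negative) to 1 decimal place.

68.5 mi

Leg 1 (305°, 7 mi): east 7 sin 305° = -5.73, north 7 cos 305° = 4.02
Leg 2 (356°, 42 mi): east 42 sin 356° = -2.93, north 42 cos 356° = 41.90
Leg 3 (340°, 24 mi): east 24 sin 340° = -8.21, north 24 cos 340° = 22.55
Net north component: 68.47 mi.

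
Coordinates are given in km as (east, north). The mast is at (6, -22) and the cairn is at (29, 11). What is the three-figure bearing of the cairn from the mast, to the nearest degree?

035°

Δeast = 29 − 6 = 23.00; Δnorth = 11 − -22 = 33.00.
Bearing = atan2(Δeast, Δnorth) mod 360° = 34.88° ≈ 035°.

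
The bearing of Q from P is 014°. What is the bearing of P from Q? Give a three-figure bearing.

194°

Back-bearing = 014° + 180° = 194°.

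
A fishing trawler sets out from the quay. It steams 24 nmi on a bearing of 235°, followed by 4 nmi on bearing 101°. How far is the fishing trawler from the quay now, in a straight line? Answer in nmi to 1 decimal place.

21.4 nmi

Leg 1 (235°, 24 nmi): east 24 sin 235° = -19.66, north 24 cos 235° = -13.77
Leg 2 (101°, 4 nmi): east 4 sin 101° = 3.93, north 4 cos 101° = -0.76
Net: -15.73 east, -14.53 north. Distance = √((-15.73)² + (-14.53)²) = 21.416 nmi.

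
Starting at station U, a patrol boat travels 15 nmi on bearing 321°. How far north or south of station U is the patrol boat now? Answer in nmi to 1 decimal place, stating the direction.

Leg 1 (321°, 15 nmi): east 15 sin 321° = -9.44, north 15 cos 321° = 11.66
Net north component: 11.66 nmi.

11.7 nmi north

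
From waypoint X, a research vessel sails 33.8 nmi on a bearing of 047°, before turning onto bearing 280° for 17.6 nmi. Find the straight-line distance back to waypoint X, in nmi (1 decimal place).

27.1 nmi

Leg 1 (047°, 33.8 nmi): east 33.8 sin 47° = 24.72, north 33.8 cos 47° = 23.05
Leg 2 (280°, 17.6 nmi): east 17.6 sin 280° = -17.33, north 17.6 cos 280° = 3.06
Net: 7.39 east, 26.11 north. Distance = √((7.39)² + (26.11)²) = 27.133 nmi.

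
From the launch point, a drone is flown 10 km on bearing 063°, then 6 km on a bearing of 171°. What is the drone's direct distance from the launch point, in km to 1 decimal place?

9.9 km

Leg 1 (063°, 10 km): east 10 sin 63° = 8.91, north 10 cos 63° = 4.54
Leg 2 (171°, 6 km): east 6 sin 171° = 0.94, north 6 cos 171° = -5.93
Net: 9.85 east, -1.39 north. Distance = √((9.85)² + (-1.39)²) = 9.946 km.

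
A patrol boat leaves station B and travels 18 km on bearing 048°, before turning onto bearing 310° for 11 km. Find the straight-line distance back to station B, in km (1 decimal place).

19.7 km

Leg 1 (048°, 18 km): east 18 sin 48° = 13.38, north 18 cos 48° = 12.04
Leg 2 (310°, 11 km): east 11 sin 310° = -8.43, north 11 cos 310° = 7.07
Net: 4.95 east, 19.12 north. Distance = √((4.95)² + (19.12)²) = 19.746 km.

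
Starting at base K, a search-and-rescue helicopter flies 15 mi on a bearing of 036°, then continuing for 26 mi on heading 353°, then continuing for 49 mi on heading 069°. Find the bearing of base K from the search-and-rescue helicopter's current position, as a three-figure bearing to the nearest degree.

223°

Leg 1 (036°, 15 mi): east 15 sin 36° = 8.82, north 15 cos 36° = 12.14
Leg 2 (353°, 26 mi): east 26 sin 353° = -3.17, north 26 cos 353° = 25.81
Leg 3 (069°, 49 mi): east 49 sin 69° = 45.75, north 49 cos 69° = 17.56
Net displacement: 51.39 east, 55.50 north. Direction back to start is (-51.39, -55.50): bearing = atan2(-51.39, -55.50) mod 360° = 222.80° ≈ 223°.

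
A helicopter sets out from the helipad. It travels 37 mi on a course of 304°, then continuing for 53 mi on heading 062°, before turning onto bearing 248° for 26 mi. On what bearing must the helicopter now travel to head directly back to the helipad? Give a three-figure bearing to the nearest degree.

Leg 1 (304°, 37 mi): east 37 sin 304° = -30.67, north 37 cos 304° = 20.69
Leg 2 (062°, 53 mi): east 53 sin 62° = 46.80, north 53 cos 62° = 24.88
Leg 3 (248°, 26 mi): east 26 sin 248° = -24.11, north 26 cos 248° = -9.74
Net displacement: -7.98 east, 35.83 north. Direction back to start is (7.98, -35.83): bearing = atan2(7.98, -35.83) mod 360° = 167.44° ≈ 167°.

167°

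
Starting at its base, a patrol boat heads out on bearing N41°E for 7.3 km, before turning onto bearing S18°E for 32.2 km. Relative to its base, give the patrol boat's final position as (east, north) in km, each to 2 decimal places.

(14.74, -25.11)

Leg 1 (N41°E, 7.3 km): east 7.3 sin 41° = 4.79, north 7.3 cos 41° = 5.51
Leg 2 (S18°E, 32.2 km): east 32.2 sin 162° = 9.95, north 32.2 cos 162° = -30.62
Summing: 14.74 km east, -25.11 km north → (14.74, -25.11).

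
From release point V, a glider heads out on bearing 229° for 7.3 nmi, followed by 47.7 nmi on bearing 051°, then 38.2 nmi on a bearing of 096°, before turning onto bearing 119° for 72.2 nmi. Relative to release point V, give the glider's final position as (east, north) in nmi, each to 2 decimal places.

(132.70, -13.77)

Leg 1 (229°, 7.3 nmi): east 7.3 sin 229° = -5.51, north 7.3 cos 229° = -4.79
Leg 2 (051°, 47.7 nmi): east 47.7 sin 51° = 37.07, north 47.7 cos 51° = 30.02
Leg 3 (096°, 38.2 nmi): east 38.2 sin 96° = 37.99, north 38.2 cos 96° = -3.99
Leg 4 (119°, 72.2 nmi): east 72.2 sin 119° = 63.15, north 72.2 cos 119° = -35.00
Summing: 132.70 nmi east, -13.77 nmi north → (132.70, -13.77).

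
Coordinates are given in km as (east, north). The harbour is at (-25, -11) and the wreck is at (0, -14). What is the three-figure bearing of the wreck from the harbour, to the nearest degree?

Δeast = 0 − -25 = 25.00; Δnorth = -14 − -11 = -3.00.
Bearing = atan2(Δeast, Δnorth) mod 360° = 96.84° ≈ 097°.

097°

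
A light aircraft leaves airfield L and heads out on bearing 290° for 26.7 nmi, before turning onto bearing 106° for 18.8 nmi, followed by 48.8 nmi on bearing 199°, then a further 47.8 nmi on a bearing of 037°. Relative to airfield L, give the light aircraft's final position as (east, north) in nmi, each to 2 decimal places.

(5.86, -4.02)

Leg 1 (290°, 26.7 nmi): east 26.7 sin 290° = -25.09, north 26.7 cos 290° = 9.13
Leg 2 (106°, 18.8 nmi): east 18.8 sin 106° = 18.07, north 18.8 cos 106° = -5.18
Leg 3 (199°, 48.8 nmi): east 48.8 sin 199° = -15.89, north 48.8 cos 199° = -46.14
Leg 4 (037°, 47.8 nmi): east 47.8 sin 37° = 28.77, north 47.8 cos 37° = 38.17
Summing: 5.86 nmi east, -4.02 nmi north → (5.86, -4.02).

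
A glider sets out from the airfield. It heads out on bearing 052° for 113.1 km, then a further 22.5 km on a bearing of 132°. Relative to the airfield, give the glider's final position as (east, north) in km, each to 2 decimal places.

(105.84, 54.58)

Leg 1 (052°, 113.1 km): east 113.1 sin 52° = 89.12, north 113.1 cos 52° = 69.63
Leg 2 (132°, 22.5 km): east 22.5 sin 132° = 16.72, north 22.5 cos 132° = -15.06
Summing: 105.84 km east, 54.58 km north → (105.84, 54.58).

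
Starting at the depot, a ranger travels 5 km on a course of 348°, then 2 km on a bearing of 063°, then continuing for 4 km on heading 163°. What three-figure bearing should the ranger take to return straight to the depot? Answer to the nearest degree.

Leg 1 (348°, 5 km): east 5 sin 348° = -1.04, north 5 cos 348° = 4.89
Leg 2 (063°, 2 km): east 2 sin 63° = 1.78, north 2 cos 63° = 0.91
Leg 3 (163°, 4 km): east 4 sin 163° = 1.17, north 4 cos 163° = -3.83
Net displacement: 1.91 east, 1.97 north. Direction back to start is (-1.91, -1.97): bearing = atan2(-1.91, -1.97) mod 360° = 224.09° ≈ 224°.

224°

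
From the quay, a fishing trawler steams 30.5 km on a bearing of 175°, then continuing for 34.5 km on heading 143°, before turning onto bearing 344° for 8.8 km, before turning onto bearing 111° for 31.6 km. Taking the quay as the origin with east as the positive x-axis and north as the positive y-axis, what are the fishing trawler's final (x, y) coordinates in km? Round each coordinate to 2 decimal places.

(50.50, -60.80)

Leg 1 (175°, 30.5 km): east 30.5 sin 175° = 2.66, north 30.5 cos 175° = -30.38
Leg 2 (143°, 34.5 km): east 34.5 sin 143° = 20.76, north 34.5 cos 143° = -27.55
Leg 3 (344°, 8.8 km): east 8.8 sin 344° = -2.43, north 8.8 cos 344° = 8.46
Leg 4 (111°, 31.6 km): east 31.6 sin 111° = 29.50, north 31.6 cos 111° = -11.32
Summing: 50.50 km east, -60.80 km north → (50.50, -60.80).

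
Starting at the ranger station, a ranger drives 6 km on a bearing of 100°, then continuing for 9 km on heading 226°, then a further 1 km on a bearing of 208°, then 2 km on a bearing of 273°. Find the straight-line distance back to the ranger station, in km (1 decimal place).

Leg 1 (100°, 6 km): east 6 sin 100° = 5.91, north 6 cos 100° = -1.04
Leg 2 (226°, 9 km): east 9 sin 226° = -6.47, north 9 cos 226° = -6.25
Leg 3 (208°, 1 km): east 1 sin 208° = -0.47, north 1 cos 208° = -0.88
Leg 4 (273°, 2 km): east 2 sin 273° = -2.00, north 2 cos 273° = 0.10
Net: -3.03 east, -8.07 north. Distance = √((-3.03)² + (-8.07)²) = 8.623 km.

8.6 km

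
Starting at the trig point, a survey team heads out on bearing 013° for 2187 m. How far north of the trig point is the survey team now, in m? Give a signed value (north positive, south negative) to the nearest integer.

Leg 1 (013°, 2187 m): east 2187 sin 13° = 491.97, north 2187 cos 13° = 2130.95
Net north component: 2130.95 m.

2131 m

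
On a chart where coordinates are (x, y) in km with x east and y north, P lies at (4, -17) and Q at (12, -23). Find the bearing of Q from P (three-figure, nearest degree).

Δeast = 12 − 4 = 8.00; Δnorth = -23 − -17 = -6.00.
Bearing = atan2(Δeast, Δnorth) mod 360° = 126.87° ≈ 127°.

127°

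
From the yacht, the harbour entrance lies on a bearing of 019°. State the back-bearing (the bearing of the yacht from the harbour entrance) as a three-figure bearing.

199°

Back-bearing = 019° + 180° = 199°.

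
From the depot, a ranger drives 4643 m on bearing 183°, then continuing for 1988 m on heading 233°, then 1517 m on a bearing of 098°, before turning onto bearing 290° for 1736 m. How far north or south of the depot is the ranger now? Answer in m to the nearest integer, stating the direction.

Leg 1 (183°, 4643 m): east 4643 sin 183° = -243.00, north 4643 cos 183° = -4636.64
Leg 2 (233°, 1988 m): east 1988 sin 233° = -1587.69, north 1988 cos 233° = -1196.41
Leg 3 (098°, 1517 m): east 1517 sin 98° = 1502.24, north 1517 cos 98° = -211.13
Leg 4 (290°, 1736 m): east 1736 sin 290° = -1631.31, north 1736 cos 290° = 593.75
Net north component: -5450.42 m.

5450 m south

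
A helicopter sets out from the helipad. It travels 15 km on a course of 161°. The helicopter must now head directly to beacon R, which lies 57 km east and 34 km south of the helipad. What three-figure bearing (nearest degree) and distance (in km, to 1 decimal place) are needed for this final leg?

Leg 1 (161°, 15 km): east 15 sin 161° = 4.88, north 15 cos 161° = -14.18
Current position: (4.88, -14.18). Target: (57, -34). Remaining: Δeast = 52.12, Δnorth = -19.82.
Bearing = atan2(52.12, -19.82) mod 360° = 110.82°; distance = √((52.12)² + (-19.82)²) = 55.757 km.

111°, 55.8 km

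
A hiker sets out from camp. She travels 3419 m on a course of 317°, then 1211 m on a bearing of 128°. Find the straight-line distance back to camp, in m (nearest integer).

Leg 1 (317°, 3419 m): east 3419 sin 317° = -2331.75, north 3419 cos 317° = 2500.50
Leg 2 (128°, 1211 m): east 1211 sin 128° = 954.28, north 1211 cos 128° = -745.57
Net: -1377.47 east, 1754.93 north. Distance = √((-1377.47)² + (1754.93)²) = 2230.967 m.

2231 m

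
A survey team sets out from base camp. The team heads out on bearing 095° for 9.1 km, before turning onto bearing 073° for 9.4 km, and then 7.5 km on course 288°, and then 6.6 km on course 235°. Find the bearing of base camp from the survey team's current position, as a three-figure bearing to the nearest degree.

265°

Leg 1 (095°, 9.1 km): east 9.1 sin 95° = 9.07, north 9.1 cos 95° = -0.79
Leg 2 (073°, 9.4 km): east 9.4 sin 73° = 8.99, north 9.4 cos 73° = 2.75
Leg 3 (288°, 7.5 km): east 7.5 sin 288° = -7.13, north 7.5 cos 288° = 2.32
Leg 4 (235°, 6.6 km): east 6.6 sin 235° = -5.41, north 6.6 cos 235° = -3.79
Net displacement: 5.52 east, 0.49 north. Direction back to start is (-5.52, -0.49): bearing = atan2(-5.52, -0.49) mod 360° = 264.95° ≈ 265°.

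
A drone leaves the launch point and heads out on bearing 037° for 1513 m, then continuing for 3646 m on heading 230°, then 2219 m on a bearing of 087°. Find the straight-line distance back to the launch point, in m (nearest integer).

1072 m

Leg 1 (037°, 1513 m): east 1513 sin 37° = 910.55, north 1513 cos 37° = 1208.34
Leg 2 (230°, 3646 m): east 3646 sin 230° = -2793.00, north 3646 cos 230° = -2343.60
Leg 3 (087°, 2219 m): east 2219 sin 87° = 2215.96, north 2219 cos 87° = 116.13
Net: 333.51 east, -1019.13 north. Distance = √((333.51)² + (-1019.13)²) = 1072.316 m.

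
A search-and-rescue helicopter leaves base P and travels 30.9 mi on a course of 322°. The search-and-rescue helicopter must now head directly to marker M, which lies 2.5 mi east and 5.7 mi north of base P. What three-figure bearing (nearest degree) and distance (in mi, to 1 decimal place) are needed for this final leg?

131°, 28.5 mi

Leg 1 (322°, 30.9 mi): east 30.9 sin 322° = -19.02, north 30.9 cos 322° = 24.35
Current position: (-19.02, 24.35). Target: (2.5, 5.7). Remaining: Δeast = 21.52, Δnorth = -18.65.
Bearing = atan2(21.52, -18.65) mod 360° = 130.91°; distance = √((21.52)² + (-18.65)²) = 28.480 mi.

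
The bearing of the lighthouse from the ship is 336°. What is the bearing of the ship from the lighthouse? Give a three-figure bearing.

Back-bearing = 336° − 180° = 156°.

156°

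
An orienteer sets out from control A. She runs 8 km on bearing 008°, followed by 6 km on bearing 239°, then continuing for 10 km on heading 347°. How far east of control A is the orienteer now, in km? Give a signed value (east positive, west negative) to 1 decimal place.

Leg 1 (008°, 8 km): east 8 sin 8° = 1.11, north 8 cos 8° = 7.92
Leg 2 (239°, 6 km): east 6 sin 239° = -5.14, north 6 cos 239° = -3.09
Leg 3 (347°, 10 km): east 10 sin 347° = -2.25, north 10 cos 347° = 9.74
Net east component: -6.28 km.

-6.3 km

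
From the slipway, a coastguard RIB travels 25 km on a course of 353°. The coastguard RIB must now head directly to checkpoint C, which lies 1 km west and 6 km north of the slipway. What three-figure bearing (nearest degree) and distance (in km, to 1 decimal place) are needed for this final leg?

Leg 1 (353°, 25 km): east 25 sin 353° = -3.05, north 25 cos 353° = 24.81
Current position: (-3.05, 24.81). Target: (-1, 6). Remaining: Δeast = 2.05, Δnorth = -18.81.
Bearing = atan2(2.05, -18.81) mod 360° = 173.79°; distance = √((2.05)² + (-18.81)²) = 18.925 km.

174°, 18.9 km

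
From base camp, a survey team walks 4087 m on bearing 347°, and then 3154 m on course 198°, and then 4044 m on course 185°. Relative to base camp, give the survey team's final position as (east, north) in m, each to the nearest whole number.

Leg 1 (347°, 4087 m): east 4087 sin 347° = -919.37, north 4087 cos 347° = 3982.25
Leg 2 (198°, 3154 m): east 3154 sin 198° = -974.64, north 3154 cos 198° = -2999.63
Leg 3 (185°, 4044 m): east 4044 sin 185° = -352.46, north 4044 cos 185° = -4028.61
Summing: -2246.47 m east, -3045.99 m north → (-2246, -3046).

(-2246, -3046)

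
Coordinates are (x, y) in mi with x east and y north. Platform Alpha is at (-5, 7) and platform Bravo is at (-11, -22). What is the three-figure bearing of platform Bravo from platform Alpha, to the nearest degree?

192°

Δeast = -11 − -5 = -6.00; Δnorth = -22 − 7 = -29.00.
Bearing = atan2(Δeast, Δnorth) mod 360° = 191.69° ≈ 192°.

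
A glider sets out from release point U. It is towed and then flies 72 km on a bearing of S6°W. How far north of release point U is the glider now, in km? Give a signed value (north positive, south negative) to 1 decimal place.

-71.6 km

Leg 1 (S6°W, 72 km): east 72 sin 186° = -7.53, north 72 cos 186° = -71.61
Net north component: -71.61 km.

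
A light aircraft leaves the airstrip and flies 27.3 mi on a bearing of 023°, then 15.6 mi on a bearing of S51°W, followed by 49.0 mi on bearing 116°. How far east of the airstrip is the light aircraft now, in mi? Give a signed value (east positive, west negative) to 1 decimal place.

42.6 mi

Leg 1 (023°, 27.3 mi): east 27.3 sin 23° = 10.67, north 27.3 cos 23° = 25.13
Leg 2 (S51°W, 15.6 mi): east 15.6 sin 231° = -12.12, north 15.6 cos 231° = -9.82
Leg 3 (116°, 49.0 mi): east 49.0 sin 116° = 44.04, north 49.0 cos 116° = -21.48
Net east component: 42.58 mi.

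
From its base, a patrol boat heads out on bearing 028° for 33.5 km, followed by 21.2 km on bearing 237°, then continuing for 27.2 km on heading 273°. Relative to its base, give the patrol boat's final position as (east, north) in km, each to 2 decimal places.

(-29.22, 19.46)

Leg 1 (028°, 33.5 km): east 33.5 sin 28° = 15.73, north 33.5 cos 28° = 29.58
Leg 2 (237°, 21.2 km): east 21.2 sin 237° = -17.78, north 21.2 cos 237° = -11.55
Leg 3 (273°, 27.2 km): east 27.2 sin 273° = -27.16, north 27.2 cos 273° = 1.42
Summing: -29.22 km east, 19.46 km north → (-29.22, 19.46).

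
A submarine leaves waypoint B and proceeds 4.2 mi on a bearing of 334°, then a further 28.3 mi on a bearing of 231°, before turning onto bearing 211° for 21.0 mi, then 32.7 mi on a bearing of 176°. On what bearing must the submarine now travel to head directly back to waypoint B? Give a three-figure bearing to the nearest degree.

027°

Leg 1 (334°, 4.2 mi): east 4.2 sin 334° = -1.84, north 4.2 cos 334° = 3.77
Leg 2 (231°, 28.3 mi): east 28.3 sin 231° = -21.99, north 28.3 cos 231° = -17.81
Leg 3 (211°, 21.0 mi): east 21.0 sin 211° = -10.82, north 21.0 cos 211° = -18.00
Leg 4 (176°, 32.7 mi): east 32.7 sin 176° = 2.28, north 32.7 cos 176° = -32.62
Net displacement: -32.37 east, -64.66 north. Direction back to start is (32.37, 64.66): bearing = atan2(32.37, 64.66) mod 360° = 26.59° ≈ 027°.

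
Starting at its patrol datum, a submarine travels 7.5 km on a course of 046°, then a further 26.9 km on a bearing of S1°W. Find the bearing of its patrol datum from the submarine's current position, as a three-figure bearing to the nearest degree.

Leg 1 (046°, 7.5 km): east 7.5 sin 46° = 5.40, north 7.5 cos 46° = 5.21
Leg 2 (S1°W, 26.9 km): east 26.9 sin 181° = -0.47, north 26.9 cos 181° = -26.90
Net displacement: 4.93 east, -21.69 north. Direction back to start is (-4.93, 21.69): bearing = atan2(-4.93, 21.69) mod 360° = 347.20° ≈ 347°.

347°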